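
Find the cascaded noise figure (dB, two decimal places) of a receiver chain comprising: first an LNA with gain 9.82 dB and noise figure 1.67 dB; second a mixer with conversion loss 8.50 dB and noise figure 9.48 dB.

3.60 dB

Convert to linear (a loss of L dB is a gain of −L dB): F_i = 10^(NF_i/10), G_i = 10^(G_i,dB/10)
  Stage 1: F_1 = 10^(1.67/10) = 1.469, G_1 = 10^(9.82/10) = 9.594
  Stage 2: F_2 = 10^(9.48/10) = 8.872, G_2 = 10^(−8.50/10) = 0.1413
Friis cascade:
  F = 1.469 + (8.872 − 1)/9.594 = 2.289
NF = 10 log₁₀(2.289) = 3.60 dB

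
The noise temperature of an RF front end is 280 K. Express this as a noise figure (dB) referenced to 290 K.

F = 1 + T_e/T₀ = 1 + 280/290 = 1.96552
NF = 10 log₁₀(1.96552) = 2.93 dB

2.93 dB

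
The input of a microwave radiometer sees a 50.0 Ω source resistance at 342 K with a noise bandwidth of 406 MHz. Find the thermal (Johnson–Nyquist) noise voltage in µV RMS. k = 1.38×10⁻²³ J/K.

V_n = √(4kTRB)
4kTRB = 4 × 1.38×10⁻²³ × 342 × 5.00×10¹ × 4.06×10⁸ = 3.83×10⁻¹⁰ V²
V_n = √(3.83×10⁻¹⁰) = 1.96×10⁻⁵ V = 19.6 µV

19.6 µV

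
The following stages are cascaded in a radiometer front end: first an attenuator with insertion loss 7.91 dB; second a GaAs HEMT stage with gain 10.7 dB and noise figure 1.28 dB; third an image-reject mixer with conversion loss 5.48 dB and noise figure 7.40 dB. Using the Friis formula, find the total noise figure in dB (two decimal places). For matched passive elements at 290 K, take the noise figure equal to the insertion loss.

Convert to linear (a loss of L dB is a gain of −L dB): F_i = 10^(NF_i/10), G_i = 10^(G_i,dB/10)
  Stage 1: F_1 = 10^(7.91/10) = 6.180, G_1 = 10^(−7.91/10) = 0.1618
  Stage 2: F_2 = 10^(1.28/10) = 1.343, G_2 = 10^(10.7/10) = 11.75
  Stage 3: F_3 = 10^(7.40/10) = 5.495, G_3 = 10^(−5.48/10) = 0.2831
Friis cascade:
  F = 6.180 + (1.343 − 1)/0.1618 + (5.495 − 1)/1.901 = 10.66
NF = 10 log₁₀(10.66) = 10.28 dB

10.28 dB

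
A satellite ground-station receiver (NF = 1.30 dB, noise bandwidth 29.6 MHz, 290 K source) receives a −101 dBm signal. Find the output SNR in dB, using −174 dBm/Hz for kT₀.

Noise floor: N = −174 + 10 log₁₀(B) + NF
10 log₁₀(2.96×10⁷) = 74.71 dB
N = −174 + 74.71 + 1.30 = −97.99 dBm
SNR = P_sig − N = −101 − (−97.99) = −3.01 dB → −3.0 dB

−3.0 dB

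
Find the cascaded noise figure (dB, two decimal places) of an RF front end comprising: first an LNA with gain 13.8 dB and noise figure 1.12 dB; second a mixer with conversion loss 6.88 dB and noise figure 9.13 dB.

Convert to linear (a loss of L dB is a gain of −L dB): F_i = 10^(NF_i/10), G_i = 10^(G_i,dB/10)
  Stage 1: F_1 = 10^(1.12/10) = 1.294, G_1 = 10^(13.8/10) = 23.99
  Stage 2: F_2 = 10^(9.13/10) = 8.185, G_2 = 10^(−6.88/10) = 0.2051
Friis cascade:
  F = 1.294 + (8.185 − 1)/23.99 = 1.594
NF = 10 log₁₀(1.594) = 2.02 dB

2.02 dB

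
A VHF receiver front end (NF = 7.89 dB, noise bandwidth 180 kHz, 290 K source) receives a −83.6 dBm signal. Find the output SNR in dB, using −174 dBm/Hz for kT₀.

Noise floor: N = −174 + 10 log₁₀(B) + NF
10 log₁₀(1.80×10⁵) = 52.55 dB
N = −174 + 52.55 + 7.89 = −113.56 dBm
SNR = P_sig − N = −83.6 − (−113.56) = 29.96 dB → 30.0 dB

30.0 dB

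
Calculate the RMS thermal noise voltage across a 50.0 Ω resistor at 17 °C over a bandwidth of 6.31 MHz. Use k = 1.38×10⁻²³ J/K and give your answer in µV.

T = 17 °C + 273.15 = 290.15 K
V_n = √(4kTRB)
4kTRB = 4 × 1.38×10⁻²³ × 290.15 × 5.00×10¹ × 6.31×10⁶ = 5.05×10⁻¹² V²
V_n = √(5.05×10⁻¹²) = 2.25×10⁻⁶ V = 2.25 µV

2.25 µV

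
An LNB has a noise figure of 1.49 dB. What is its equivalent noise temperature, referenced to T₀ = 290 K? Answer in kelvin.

F = 10^(1.49/10) = 1.40929
T_e = (F − 1)·T₀ = (1.40929 − 1) × 290 = 119 K

119 K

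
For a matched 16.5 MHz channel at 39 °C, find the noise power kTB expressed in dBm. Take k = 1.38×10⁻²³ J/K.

T = 39 °C + 273.15 = 312.15 K
P_n = kTB = 1.38×10⁻²³ × 312.15 × 1.65×10⁷ = 7.11×10⁻¹⁴ W
In dBm: 10 log₁₀(7.11×10⁻¹⁴ / 10⁻³) = −101.5 dBm

−101.5 dBm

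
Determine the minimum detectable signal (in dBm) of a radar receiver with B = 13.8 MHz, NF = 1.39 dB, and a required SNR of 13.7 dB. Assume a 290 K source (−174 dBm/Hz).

Sensitivity = −174 + 10 log₁₀(B) + NF + SNR_min
= −174 + 71.4 + 1.39 + 13.7
= −87.51 dBm → −87.5 dBm

−87.5 dBm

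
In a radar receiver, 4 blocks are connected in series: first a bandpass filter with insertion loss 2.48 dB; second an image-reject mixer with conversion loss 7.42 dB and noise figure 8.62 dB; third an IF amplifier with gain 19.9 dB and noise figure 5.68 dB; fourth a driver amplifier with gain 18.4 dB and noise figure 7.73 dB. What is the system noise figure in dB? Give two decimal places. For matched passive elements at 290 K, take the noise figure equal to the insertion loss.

Convert to linear (a loss of L dB is a gain of −L dB): F_i = 10^(NF_i/10), G_i = 10^(G_i,dB/10)
  Stage 1: F_1 = 10^(2.48/10) = 1.770, G_1 = 10^(−2.48/10) = 0.5649
  Stage 2: F_2 = 10^(8.62/10) = 7.278, G_2 = 10^(−7.42/10) = 0.1811
  Stage 3: F_3 = 10^(5.68/10) = 3.698, G_3 = 10^(19.9/10) = 97.72
  Stage 4: F_4 = 10^(7.73/10) = 5.929, G_4 = 10^(18.4/10) = 69.18
Friis cascade:
  F = 1.770 + (7.278 − 1)/0.5649 + (3.698 − 1)/0.1023 + (5.929 − 1)/10.00 = 39.74
NF = 10 log₁₀(39.74) = 15.99 dB

15.99 dB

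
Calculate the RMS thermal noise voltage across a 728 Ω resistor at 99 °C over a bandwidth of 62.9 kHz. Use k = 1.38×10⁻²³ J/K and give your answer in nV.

970 nV

T = 99 °C + 273.15 = 372.15 K
V_n = √(4kTRB)
4kTRB = 4 × 1.38×10⁻²³ × 372.15 × 7.28×10² × 6.29×10⁴ = 9.41×10⁻¹³ V²
V_n = √(9.41×10⁻¹³) = 9.70×10⁻⁷ V = 970 nV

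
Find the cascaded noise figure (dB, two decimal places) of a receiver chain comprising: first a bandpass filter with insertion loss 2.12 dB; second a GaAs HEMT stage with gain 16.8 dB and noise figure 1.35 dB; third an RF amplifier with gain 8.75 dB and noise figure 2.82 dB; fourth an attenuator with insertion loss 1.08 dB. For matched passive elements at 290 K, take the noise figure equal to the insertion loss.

Convert to linear (a loss of L dB is a gain of −L dB): F_i = 10^(NF_i/10), G_i = 10^(G_i,dB/10)
  Stage 1: F_1 = 10^(2.12/10) = 1.629, G_1 = 10^(−2.12/10) = 0.6138
  Stage 2: F_2 = 10^(1.35/10) = 1.365, G_2 = 10^(16.8/10) = 47.86
  Stage 3: F_3 = 10^(2.82/10) = 1.914, G_3 = 10^(8.75/10) = 7.499
  Stage 4: F_4 = 10^(1.08/10) = 1.282, G_4 = 10^(−1.08/10) = 0.7798
Friis cascade:
  F = 1.629 + (1.365 − 1)/0.6138 + (1.914 − 1)/29.38 + (1.282 − 1)/220.3 = 2.256
NF = 10 log₁₀(2.256) = 3.53 dB

3.53 dB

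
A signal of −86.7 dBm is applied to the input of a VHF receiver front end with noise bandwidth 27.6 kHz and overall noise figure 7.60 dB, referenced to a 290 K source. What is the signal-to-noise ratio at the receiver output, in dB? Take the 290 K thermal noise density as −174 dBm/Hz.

35.3 dB

Noise floor: N = −174 + 10 log₁₀(B) + NF
10 log₁₀(2.76×10⁴) = 44.41 dB
N = −174 + 44.41 + 7.60 = −121.99 dBm
SNR = P_sig − N = −86.7 − (−121.99) = 35.29 dB → 35.3 dB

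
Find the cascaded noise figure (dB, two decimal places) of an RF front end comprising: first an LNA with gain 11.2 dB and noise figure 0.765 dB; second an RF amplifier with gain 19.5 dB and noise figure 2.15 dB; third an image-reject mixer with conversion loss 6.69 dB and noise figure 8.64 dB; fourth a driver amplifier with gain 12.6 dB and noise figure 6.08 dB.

Convert to linear (a loss of L dB is a gain of −L dB): F_i = 10^(NF_i/10), G_i = 10^(G_i,dB/10)
  Stage 1: F_1 = 10^(0.765/10) = 1.193, G_1 = 10^(11.2/10) = 13.18
  Stage 2: F_2 = 10^(2.15/10) = 1.641, G_2 = 10^(19.5/10) = 89.13
  Stage 3: F_3 = 10^(8.64/10) = 7.311, G_3 = 10^(−6.69/10) = 0.2143
  Stage 4: F_4 = 10^(6.08/10) = 4.055, G_4 = 10^(12.6/10) = 18.20
Friis cascade:
  F = 1.193 + (1.641 − 1)/13.18 + (7.311 − 1)/1175 + (4.055 − 1)/251.8 = 1.259
NF = 10 log₁₀(1.259) = 1.00 dB

1.00 dB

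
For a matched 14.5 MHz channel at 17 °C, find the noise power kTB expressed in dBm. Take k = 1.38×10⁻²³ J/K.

−102.4 dBm

T = 17 °C + 273.15 = 290.15 K
P_n = kTB = 1.38×10⁻²³ × 290.15 × 1.45×10⁷ = 5.81×10⁻¹⁴ W
In dBm: 10 log₁₀(5.81×10⁻¹⁴ / 10⁻³) = −102.4 dBm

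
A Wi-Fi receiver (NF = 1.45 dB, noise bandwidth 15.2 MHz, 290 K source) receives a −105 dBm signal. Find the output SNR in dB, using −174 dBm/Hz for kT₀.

Noise floor: N = −174 + 10 log₁₀(B) + NF
10 log₁₀(1.52×10⁷) = 71.82 dB
N = −174 + 71.82 + 1.45 = −100.73 dBm
SNR = P_sig − N = −105 − (−100.73) = −4.27 dB → −4.3 dB

−4.3 dB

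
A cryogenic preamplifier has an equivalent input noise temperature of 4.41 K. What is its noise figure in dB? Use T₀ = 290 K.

0.066 dB

F = 1 + T_e/T₀ = 1 + 4.41/290 = 1.01521
NF = 10 log₁₀(1.01521) = 0.066 dB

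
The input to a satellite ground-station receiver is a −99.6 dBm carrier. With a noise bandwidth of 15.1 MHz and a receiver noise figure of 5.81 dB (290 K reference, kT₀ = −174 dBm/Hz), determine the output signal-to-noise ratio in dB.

−3.2 dB

Noise floor: N = −174 + 10 log₁₀(B) + NF
10 log₁₀(1.51×10⁷) = 71.79 dB
N = −174 + 71.79 + 5.81 = −96.40 dBm
SNR = P_sig − N = −99.6 − (−96.40) = −3.20 dB → −3.2 dB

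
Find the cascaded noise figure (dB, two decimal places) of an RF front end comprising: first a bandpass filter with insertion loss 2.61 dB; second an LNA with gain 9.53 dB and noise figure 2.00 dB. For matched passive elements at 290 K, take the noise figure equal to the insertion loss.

4.61 dB

Convert to linear (a loss of L dB is a gain of −L dB): F_i = 10^(NF_i/10), G_i = 10^(G_i,dB/10)
  Stage 1: F_1 = 10^(2.61/10) = 1.824, G_1 = 10^(−2.61/10) = 0.5483
  Stage 2: F_2 = 10^(2.00/10) = 1.585, G_2 = 10^(9.53/10) = 8.974
Friis cascade:
  F = 1.824 + (1.585 − 1)/0.5483 = 2.891
NF = 10 log₁₀(2.891) = 4.61 dB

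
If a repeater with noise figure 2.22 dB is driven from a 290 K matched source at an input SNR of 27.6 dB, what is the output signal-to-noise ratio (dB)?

25.38 dB

By definition F = SNR_in/SNR_out, so in dB: SNR_out = SNR_in − NF
SNR_out = 27.6 − 2.22 = 25.38 dB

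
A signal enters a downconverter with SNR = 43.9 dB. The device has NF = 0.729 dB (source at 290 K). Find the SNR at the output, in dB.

By definition F = SNR_in/SNR_out, so in dB: SNR_out = SNR_in − NF
SNR_out = 43.9 − 0.729 = 43.171 dB

43.171 dB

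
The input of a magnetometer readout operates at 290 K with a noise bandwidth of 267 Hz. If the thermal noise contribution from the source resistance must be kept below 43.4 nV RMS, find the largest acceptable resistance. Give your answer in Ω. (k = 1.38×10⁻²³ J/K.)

441 Ω

Johnson–Nyquist: V_n = √(4kTRB) ⇒ R = V_n² / (4kTB)
4kTB = 4 × 1.38×10⁻²³ × 290 × 2.67×10² = 4.27×10⁻¹⁸
R = (4.34×10⁻⁸)² / 4.27×10⁻¹⁸ = 4.41×10² Ω = 441 Ω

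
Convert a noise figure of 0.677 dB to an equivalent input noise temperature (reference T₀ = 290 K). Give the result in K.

48.9 K

F = 10^(0.677/10) = 1.16869
T_e = (F − 1)·T₀ = (1.16869 − 1) × 290 = 48.9 K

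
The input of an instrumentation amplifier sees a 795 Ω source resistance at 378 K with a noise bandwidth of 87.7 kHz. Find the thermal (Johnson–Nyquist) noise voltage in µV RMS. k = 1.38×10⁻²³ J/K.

V_n = √(4kTRB)
4kTRB = 4 × 1.38×10⁻²³ × 378 × 7.95×10² × 8.77×10⁴ = 1.45×10⁻¹² V²
V_n = √(1.45×10⁻¹²) = 1.21×10⁻⁶ V = 1.21 µV

1.21 µV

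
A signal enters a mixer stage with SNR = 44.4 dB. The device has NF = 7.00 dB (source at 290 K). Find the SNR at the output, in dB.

37.40 dB

By definition F = SNR_in/SNR_out, so in dB: SNR_out = SNR_in − NF
SNR_out = 44.4 − 7.00 = 37.40 dB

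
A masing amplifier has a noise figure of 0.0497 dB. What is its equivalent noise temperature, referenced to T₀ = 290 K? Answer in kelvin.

F = 10^(0.0497/10) = 1.01151
T_e = (F − 1)·T₀ = (1.01151 − 1) × 290 = 3.34 K

3.34 K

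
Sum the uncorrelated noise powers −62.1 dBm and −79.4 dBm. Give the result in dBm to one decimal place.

−62.0 dBm

Convert to linear, add, convert back:
P₁ = 6.17×10⁻¹⁰ W, P₂ = 1.15×10⁻¹¹ W
P_tot = 6.28×10⁻¹⁰ W → 10 log₁₀(P_tot / 10⁻³) = −62.0 dBm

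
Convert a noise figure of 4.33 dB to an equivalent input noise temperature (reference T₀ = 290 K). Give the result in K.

496 K

F = 10^(4.33/10) = 2.71019
T_e = (F − 1)·T₀ = (2.71019 − 1) × 290 = 496 K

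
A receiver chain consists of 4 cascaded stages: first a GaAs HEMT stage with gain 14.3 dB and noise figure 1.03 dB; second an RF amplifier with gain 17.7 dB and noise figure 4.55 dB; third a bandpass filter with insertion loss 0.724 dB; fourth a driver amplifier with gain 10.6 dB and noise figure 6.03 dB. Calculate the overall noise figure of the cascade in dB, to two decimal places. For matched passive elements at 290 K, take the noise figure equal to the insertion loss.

Convert to linear (a loss of L dB is a gain of −L dB): F_i = 10^(NF_i/10), G_i = 10^(G_i,dB/10)
  Stage 1: F_1 = 10^(1.03/10) = 1.268, G_1 = 10^(14.3/10) = 26.92
  Stage 2: F_2 = 10^(4.55/10) = 2.851, G_2 = 10^(17.7/10) = 58.88
  Stage 3: F_3 = 10^(0.724/10) = 1.181, G_3 = 10^(−0.724/10) = 0.8464
  Stage 4: F_4 = 10^(6.03/10) = 4.009, G_4 = 10^(10.6/10) = 11.48
Friis cascade:
  F = 1.268 + (2.851 − 1)/26.92 + (1.181 − 1)/1585 + (4.009 − 1)/1342 = 1.339
NF = 10 log₁₀(1.339) = 1.27 dB

1.27 dB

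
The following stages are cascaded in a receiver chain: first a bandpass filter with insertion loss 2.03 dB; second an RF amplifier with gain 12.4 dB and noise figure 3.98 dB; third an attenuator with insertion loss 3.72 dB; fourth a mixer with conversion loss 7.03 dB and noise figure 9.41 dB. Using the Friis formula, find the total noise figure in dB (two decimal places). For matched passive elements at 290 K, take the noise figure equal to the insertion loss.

Convert to linear (a loss of L dB is a gain of −L dB): F_i = 10^(NF_i/10), G_i = 10^(G_i,dB/10)
  Stage 1: F_1 = 10^(2.03/10) = 1.596, G_1 = 10^(−2.03/10) = 0.6266
  Stage 2: F_2 = 10^(3.98/10) = 2.500, G_2 = 10^(12.4/10) = 17.38
  Stage 3: F_3 = 10^(3.72/10) = 2.355, G_3 = 10^(−3.72/10) = 0.4246
  Stage 4: F_4 = 10^(9.41/10) = 8.730, G_4 = 10^(−7.03/10) = 0.1982
Friis cascade:
  F = 1.596 + (2.500 − 1)/0.6266 + (2.355 − 1)/10.89 + (8.730 − 1)/4.624 = 5.786
NF = 10 log₁₀(5.786) = 7.62 dB

7.62 dB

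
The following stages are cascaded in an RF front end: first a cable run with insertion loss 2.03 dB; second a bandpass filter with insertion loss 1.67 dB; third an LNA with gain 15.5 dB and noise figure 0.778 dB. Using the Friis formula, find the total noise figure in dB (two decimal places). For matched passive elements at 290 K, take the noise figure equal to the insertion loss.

Convert to linear (a loss of L dB is a gain of −L dB): F_i = 10^(NF_i/10), G_i = 10^(G_i,dB/10)
  Stage 1: F_1 = 10^(2.03/10) = 1.596, G_1 = 10^(−2.03/10) = 0.6266
  Stage 2: F_2 = 10^(1.67/10) = 1.469, G_2 = 10^(−1.67/10) = 0.6808
  Stage 3: F_3 = 10^(0.778/10) = 1.196, G_3 = 10^(15.5/10) = 35.48
Friis cascade:
  F = 1.596 + (1.469 − 1)/0.6266 + (1.196 − 1)/0.4266 = 2.804
NF = 10 log₁₀(2.804) = 4.48 dB

4.48 dB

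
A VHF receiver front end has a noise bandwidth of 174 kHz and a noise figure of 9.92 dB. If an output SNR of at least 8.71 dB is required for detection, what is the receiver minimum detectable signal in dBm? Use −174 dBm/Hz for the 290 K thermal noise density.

Sensitivity = −174 + 10 log₁₀(B) + NF + SNR_min
= −174 + 52.41 + 9.92 + 8.71
= −102.96 dBm → −103.0 dBm

−103.0 dBm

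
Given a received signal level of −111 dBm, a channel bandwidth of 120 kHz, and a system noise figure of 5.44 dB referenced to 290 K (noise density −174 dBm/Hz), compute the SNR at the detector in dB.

Noise floor: N = −174 + 10 log₁₀(B) + NF
10 log₁₀(1.20×10⁵) = 50.79 dB
N = −174 + 50.79 + 5.44 = −117.77 dBm
SNR = P_sig − N = −111 − (−117.77) = 6.77 dB → 6.8 dB

6.8 dB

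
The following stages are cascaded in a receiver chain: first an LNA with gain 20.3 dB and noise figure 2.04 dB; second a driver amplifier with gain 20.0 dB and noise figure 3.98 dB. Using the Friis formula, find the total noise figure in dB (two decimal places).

2.08 dB

Convert to linear (a loss of L dB is a gain of −L dB): F_i = 10^(NF_i/10), G_i = 10^(G_i,dB/10)
  Stage 1: F_1 = 10^(2.04/10) = 1.600, G_1 = 10^(20.3/10) = 107.2
  Stage 2: F_2 = 10^(3.98/10) = 2.500, G_2 = 10^(20.0/10) = 100.0
Friis cascade:
  F = 1.600 + (2.500 − 1)/107.2 = 1.614
NF = 10 log₁₀(1.614) = 2.08 dB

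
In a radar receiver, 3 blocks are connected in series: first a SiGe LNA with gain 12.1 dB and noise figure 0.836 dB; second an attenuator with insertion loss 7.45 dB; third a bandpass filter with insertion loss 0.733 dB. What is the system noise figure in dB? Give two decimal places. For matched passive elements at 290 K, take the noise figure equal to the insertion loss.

Convert to linear (a loss of L dB is a gain of −L dB): F_i = 10^(NF_i/10), G_i = 10^(G_i,dB/10)
  Stage 1: F_1 = 10^(0.836/10) = 1.212, G_1 = 10^(12.1/10) = 16.22
  Stage 2: F_2 = 10^(7.45/10) = 5.559, G_2 = 10^(−7.45/10) = 0.1799
  Stage 3: F_3 = 10^(0.733/10) = 1.184, G_3 = 10^(−0.733/10) = 0.8447
Friis cascade:
  F = 1.212 + (5.559 − 1)/16.22 + (1.184 − 1)/2.917 = 1.556
NF = 10 log₁₀(1.556) = 1.92 dB

1.92 dB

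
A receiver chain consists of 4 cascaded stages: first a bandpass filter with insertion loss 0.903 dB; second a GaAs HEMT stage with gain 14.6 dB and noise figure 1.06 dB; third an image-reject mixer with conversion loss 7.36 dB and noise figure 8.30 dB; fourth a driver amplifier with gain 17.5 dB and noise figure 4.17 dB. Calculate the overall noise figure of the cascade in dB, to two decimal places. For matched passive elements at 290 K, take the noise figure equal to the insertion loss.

3.41 dB

Convert to linear (a loss of L dB is a gain of −L dB): F_i = 10^(NF_i/10), G_i = 10^(G_i,dB/10)
  Stage 1: F_1 = 10^(0.903/10) = 1.231, G_1 = 10^(−0.903/10) = 0.8123
  Stage 2: F_2 = 10^(1.06/10) = 1.276, G_2 = 10^(14.6/10) = 28.84
  Stage 3: F_3 = 10^(8.30/10) = 6.761, G_3 = 10^(−7.36/10) = 0.1837
  Stage 4: F_4 = 10^(4.17/10) = 2.612, G_4 = 10^(17.5/10) = 56.23
Friis cascade:
  F = 1.231 + (1.276 − 1)/0.8123 + (6.761 − 1)/23.43 + (2.612 − 1)/4.302 = 2.192
NF = 10 log₁₀(2.192) = 3.41 dB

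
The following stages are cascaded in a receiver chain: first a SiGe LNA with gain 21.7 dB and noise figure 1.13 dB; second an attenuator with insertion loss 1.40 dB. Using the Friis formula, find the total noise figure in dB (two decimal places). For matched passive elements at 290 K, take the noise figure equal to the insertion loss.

1.14 dB

Convert to linear (a loss of L dB is a gain of −L dB): F_i = 10^(NF_i/10), G_i = 10^(G_i,dB/10)
  Stage 1: F_1 = 10^(1.13/10) = 1.297, G_1 = 10^(21.7/10) = 147.9
  Stage 2: F_2 = 10^(1.40/10) = 1.380, G_2 = 10^(−1.40/10) = 0.7244
Friis cascade:
  F = 1.297 + (1.380 − 1)/147.9 = 1.300
NF = 10 log₁₀(1.300) = 1.14 dB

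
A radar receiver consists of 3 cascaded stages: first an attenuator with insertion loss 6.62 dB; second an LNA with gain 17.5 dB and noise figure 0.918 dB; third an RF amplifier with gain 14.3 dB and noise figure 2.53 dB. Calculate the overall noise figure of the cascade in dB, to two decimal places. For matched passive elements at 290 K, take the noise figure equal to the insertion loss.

Convert to linear (a loss of L dB is a gain of −L dB): F_i = 10^(NF_i/10), G_i = 10^(G_i,dB/10)
  Stage 1: F_1 = 10^(6.62/10) = 4.592, G_1 = 10^(−6.62/10) = 0.2178
  Stage 2: F_2 = 10^(0.918/10) = 1.235, G_2 = 10^(17.5/10) = 56.23
  Stage 3: F_3 = 10^(2.53/10) = 1.791, G_3 = 10^(14.3/10) = 26.92
Friis cascade:
  F = 4.592 + (1.235 − 1)/0.2178 + (1.791 − 1)/12.25 = 5.737
NF = 10 log₁₀(5.737) = 7.59 dB

7.59 dB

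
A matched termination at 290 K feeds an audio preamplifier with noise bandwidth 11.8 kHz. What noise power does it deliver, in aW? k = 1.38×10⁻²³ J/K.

47.2 aW

P_n = kTB = 1.38×10⁻²³ × 290 × 1.18×10⁴ = 4.72×10⁻¹⁷ W = 47.2 aW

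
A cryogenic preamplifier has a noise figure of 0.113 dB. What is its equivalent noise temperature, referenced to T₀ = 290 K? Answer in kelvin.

7.64 K

F = 10^(0.113/10) = 1.02636
T_e = (F − 1)·T₀ = (1.02636 − 1) × 290 = 7.64 K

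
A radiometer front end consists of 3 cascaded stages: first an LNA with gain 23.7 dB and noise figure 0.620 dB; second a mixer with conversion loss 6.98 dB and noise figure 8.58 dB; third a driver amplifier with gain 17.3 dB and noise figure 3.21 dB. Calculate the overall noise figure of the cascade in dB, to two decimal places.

Convert to linear (a loss of L dB is a gain of −L dB): F_i = 10^(NF_i/10), G_i = 10^(G_i,dB/10)
  Stage 1: F_1 = 10^(0.620/10) = 1.153, G_1 = 10^(23.7/10) = 234.4
  Stage 2: F_2 = 10^(8.58/10) = 7.211, G_2 = 10^(−6.98/10) = 0.2004
  Stage 3: F_3 = 10^(3.21/10) = 2.094, G_3 = 10^(17.3/10) = 53.70
Friis cascade:
  F = 1.153 + (7.211 − 1)/234.4 + (2.094 − 1)/46.99 = 1.203
NF = 10 log₁₀(1.203) = 0.80 dB

0.80 dB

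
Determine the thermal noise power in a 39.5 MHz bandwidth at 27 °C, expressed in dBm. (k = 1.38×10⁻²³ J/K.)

T = 27 °C + 273.15 = 300.15 K
P_n = kTB = 1.38×10⁻²³ × 300.15 × 3.95×10⁷ = 1.64×10⁻¹³ W
In dBm: 10 log₁₀(1.64×10⁻¹³ / 10⁻³) = −97.9 dBm

−97.9 dBm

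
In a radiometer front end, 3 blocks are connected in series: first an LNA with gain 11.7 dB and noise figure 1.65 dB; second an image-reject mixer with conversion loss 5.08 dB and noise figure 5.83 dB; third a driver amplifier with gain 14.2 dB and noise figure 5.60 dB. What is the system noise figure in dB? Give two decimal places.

Convert to linear (a loss of L dB is a gain of −L dB): F_i = 10^(NF_i/10), G_i = 10^(G_i,dB/10)
  Stage 1: F_1 = 10^(1.65/10) = 1.462, G_1 = 10^(11.7/10) = 14.79
  Stage 2: F_2 = 10^(5.83/10) = 3.828, G_2 = 10^(−5.08/10) = 0.3105
  Stage 3: F_3 = 10^(5.60/10) = 3.631, G_3 = 10^(14.2/10) = 26.30
Friis cascade:
  F = 1.462 + (3.828 − 1)/14.79 + (3.631 − 1)/4.592 = 2.226
NF = 10 log₁₀(2.226) = 3.48 dB

3.48 dB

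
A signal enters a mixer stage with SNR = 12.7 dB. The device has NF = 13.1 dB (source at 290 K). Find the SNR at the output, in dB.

By definition F = SNR_in/SNR_out, so in dB: SNR_out = SNR_in − NF
SNR_out = 12.7 − 13.1 = −0.4 dB

−0.4 dB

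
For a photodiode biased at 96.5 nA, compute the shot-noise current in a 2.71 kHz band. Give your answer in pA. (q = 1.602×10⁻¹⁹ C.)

9.15 pA

I_n = √(2qI·B)
2qI·B = 2 × 1.602×10⁻¹⁹ × 9.65×10⁻⁸ × 2.71×10³ = 8.38×10⁻²³ A²
I_n = √(8.38×10⁻²³) = 9.15×10⁻¹² A = 9.15 pA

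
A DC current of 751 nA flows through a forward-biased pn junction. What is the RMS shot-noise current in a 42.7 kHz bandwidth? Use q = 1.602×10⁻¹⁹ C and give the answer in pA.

I_n = √(2qI·B)
2qI·B = 2 × 1.602×10⁻¹⁹ × 7.51×10⁻⁷ × 4.27×10⁴ = 1.03×10⁻²⁰ A²
I_n = √(1.03×10⁻²⁰) = 1.01×10⁻¹⁰ A = 101 pA

101 pA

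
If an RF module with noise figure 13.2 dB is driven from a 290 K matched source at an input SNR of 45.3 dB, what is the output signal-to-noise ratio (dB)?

By definition F = SNR_in/SNR_out, so in dB: SNR_out = SNR_in − NF
SNR_out = 45.3 − 13.2 = 32.1 dB

32.1 dB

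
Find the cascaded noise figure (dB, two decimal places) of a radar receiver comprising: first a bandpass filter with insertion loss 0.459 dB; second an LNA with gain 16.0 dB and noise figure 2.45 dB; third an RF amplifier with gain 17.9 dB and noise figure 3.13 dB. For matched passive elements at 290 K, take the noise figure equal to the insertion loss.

2.97 dB

Convert to linear (a loss of L dB is a gain of −L dB): F_i = 10^(NF_i/10), G_i = 10^(G_i,dB/10)
  Stage 1: F_1 = 10^(0.459/10) = 1.111, G_1 = 10^(−0.459/10) = 0.8997
  Stage 2: F_2 = 10^(2.45/10) = 1.758, G_2 = 10^(16.0/10) = 39.81
  Stage 3: F_3 = 10^(3.13/10) = 2.056, G_3 = 10^(17.9/10) = 61.66
Friis cascade:
  F = 1.111 + (1.758 − 1)/0.8997 + (2.056 − 1)/35.82 = 1.983
NF = 10 log₁₀(1.983) = 2.97 dB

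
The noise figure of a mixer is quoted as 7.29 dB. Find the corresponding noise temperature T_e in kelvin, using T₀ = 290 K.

F = 10^(7.29/10) = 5.35797
T_e = (F − 1)·T₀ = (5.35797 − 1) × 290 = 1264 K

1264 K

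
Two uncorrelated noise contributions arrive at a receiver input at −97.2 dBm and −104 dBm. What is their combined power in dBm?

−96.4 dBm

Convert to linear, add, convert back:
P₁ = 1.91×10⁻¹³ W, P₂ = 3.98×10⁻¹⁴ W
P_tot = 2.30×10⁻¹³ W → 10 log₁₀(P_tot / 10⁻³) = −96.4 dBm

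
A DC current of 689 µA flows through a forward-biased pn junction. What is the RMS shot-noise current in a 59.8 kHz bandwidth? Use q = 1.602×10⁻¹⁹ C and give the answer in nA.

3.63 nA

I_n = √(2qI·B)
2qI·B = 2 × 1.602×10⁻¹⁹ × 6.89×10⁻⁴ × 5.98×10⁴ = 1.32×10⁻¹⁷ A²
I_n = √(1.32×10⁻¹⁷) = 3.63×10⁻⁹ A = 3.63 nA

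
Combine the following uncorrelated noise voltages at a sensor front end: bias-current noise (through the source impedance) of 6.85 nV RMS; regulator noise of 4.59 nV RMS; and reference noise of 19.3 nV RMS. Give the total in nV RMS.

21.0 nV

Uncorrelated sources add in power (mean-square): V_tot = √(ΣV_i²)
V_tot = √[(6.85×10⁻⁹)² + (4.59×10⁻⁹)² + (1.93×10⁻⁸)²] = 2.10×10⁻⁸ V = 21.0 nV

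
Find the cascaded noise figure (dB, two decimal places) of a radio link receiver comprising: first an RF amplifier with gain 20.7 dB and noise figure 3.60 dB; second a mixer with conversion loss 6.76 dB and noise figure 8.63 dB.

3.70 dB

Convert to linear (a loss of L dB is a gain of −L dB): F_i = 10^(NF_i/10), G_i = 10^(G_i,dB/10)
  Stage 1: F_1 = 10^(3.60/10) = 2.291, G_1 = 10^(20.7/10) = 117.5
  Stage 2: F_2 = 10^(8.63/10) = 7.295, G_2 = 10^(−6.76/10) = 0.2109
Friis cascade:
  F = 2.291 + (7.295 − 1)/117.5 = 2.344
NF = 10 log₁₀(2.344) = 3.70 dB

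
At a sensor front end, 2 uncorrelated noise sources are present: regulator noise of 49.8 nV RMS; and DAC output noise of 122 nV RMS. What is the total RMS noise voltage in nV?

Uncorrelated sources add in power (mean-square): V_tot = √(ΣV_i²)
V_tot = √[(4.98×10⁻⁸)² + (1.22×10⁻⁷)²] = 1.32×10⁻⁷ V = 132 nV

132 nV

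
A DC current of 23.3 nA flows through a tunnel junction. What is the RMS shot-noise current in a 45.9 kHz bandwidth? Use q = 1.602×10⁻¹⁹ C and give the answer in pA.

18.5 pA

I_n = √(2qI·B)
2qI·B = 2 × 1.602×10⁻¹⁹ × 2.33×10⁻⁸ × 4.59×10⁴ = 3.43×10⁻²² A²
I_n = √(3.43×10⁻²²) = 1.85×10⁻¹¹ A = 18.5 pA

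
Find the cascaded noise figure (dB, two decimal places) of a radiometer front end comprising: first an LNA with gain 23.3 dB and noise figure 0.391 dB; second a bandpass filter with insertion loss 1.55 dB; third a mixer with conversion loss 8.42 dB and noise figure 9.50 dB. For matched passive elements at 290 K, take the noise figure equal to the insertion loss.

Convert to linear (a loss of L dB is a gain of −L dB): F_i = 10^(NF_i/10), G_i = 10^(G_i,dB/10)
  Stage 1: F_1 = 10^(0.391/10) = 1.094, G_1 = 10^(23.3/10) = 213.8
  Stage 2: F_2 = 10^(1.55/10) = 1.429, G_2 = 10^(−1.55/10) = 0.6998
  Stage 3: F_3 = 10^(9.50/10) = 8.913, G_3 = 10^(−8.42/10) = 0.1439
Friis cascade:
  F = 1.094 + (1.429 − 1)/213.8 + (8.913 − 1)/149.6 = 1.149
NF = 10 log₁₀(1.149) = 0.60 dB

0.60 dB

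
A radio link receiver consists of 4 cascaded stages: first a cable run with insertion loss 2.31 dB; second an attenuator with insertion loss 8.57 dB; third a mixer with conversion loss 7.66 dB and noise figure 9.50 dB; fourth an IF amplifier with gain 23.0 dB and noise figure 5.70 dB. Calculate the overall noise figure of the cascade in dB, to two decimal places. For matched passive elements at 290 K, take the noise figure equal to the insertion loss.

24.82 dB

Convert to linear (a loss of L dB is a gain of −L dB): F_i = 10^(NF_i/10), G_i = 10^(G_i,dB/10)
  Stage 1: F_1 = 10^(2.31/10) = 1.702, G_1 = 10^(−2.31/10) = 0.5875
  Stage 2: F_2 = 10^(8.57/10) = 7.194, G_2 = 10^(−8.57/10) = 0.1390
  Stage 3: F_3 = 10^(9.50/10) = 8.913, G_3 = 10^(−7.66/10) = 0.1714
  Stage 4: F_4 = 10^(5.70/10) = 3.715, G_4 = 10^(23.0/10) = 199.5
Friis cascade:
  F = 1.702 + (7.194 − 1)/0.5875 + (8.913 − 1)/0.08166 + (3.715 − 1)/0.01400 = 303.2
NF = 10 log₁₀(303.2) = 24.82 dB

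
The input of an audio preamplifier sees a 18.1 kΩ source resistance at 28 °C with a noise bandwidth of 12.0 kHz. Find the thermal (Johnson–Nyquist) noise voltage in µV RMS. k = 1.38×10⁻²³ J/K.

1.90 µV

T = 28 °C + 273.15 = 301.15 K
V_n = √(4kTRB)
4kTRB = 4 × 1.38×10⁻²³ × 301.15 × 1.81×10⁴ × 1.20×10⁴ = 3.61×10⁻¹² V²
V_n = √(3.61×10⁻¹²) = 1.90×10⁻⁶ V = 1.90 µV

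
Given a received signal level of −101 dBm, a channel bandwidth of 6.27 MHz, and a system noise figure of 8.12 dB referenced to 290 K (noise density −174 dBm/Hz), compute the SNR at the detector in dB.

Noise floor: N = −174 + 10 log₁₀(B) + NF
10 log₁₀(6.27×10⁶) = 67.97 dB
N = −174 + 67.97 + 8.12 = −97.91 dBm
SNR = P_sig − N = −101 − (−97.91) = −3.09 dB → −3.1 dB

−3.1 dB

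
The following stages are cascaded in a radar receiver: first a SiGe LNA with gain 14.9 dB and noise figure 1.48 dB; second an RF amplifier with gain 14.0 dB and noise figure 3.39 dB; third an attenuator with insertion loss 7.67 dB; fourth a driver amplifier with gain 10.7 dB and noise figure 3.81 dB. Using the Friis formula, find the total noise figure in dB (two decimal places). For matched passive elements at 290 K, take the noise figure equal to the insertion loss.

1.65 dB

Convert to linear (a loss of L dB is a gain of −L dB): F_i = 10^(NF_i/10), G_i = 10^(G_i,dB/10)
  Stage 1: F_1 = 10^(1.48/10) = 1.406, G_1 = 10^(14.9/10) = 30.90
  Stage 2: F_2 = 10^(3.39/10) = 2.183, G_2 = 10^(14.0/10) = 25.12
  Stage 3: F_3 = 10^(7.67/10) = 5.848, G_3 = 10^(−7.67/10) = 0.1710
  Stage 4: F_4 = 10^(3.81/10) = 2.404, G_4 = 10^(10.7/10) = 11.75
Friis cascade:
  F = 1.406 + (2.183 − 1)/30.90 + (5.848 − 1)/776.2 + (2.404 − 1)/132.7 = 1.461
NF = 10 log₁₀(1.461) = 1.65 dB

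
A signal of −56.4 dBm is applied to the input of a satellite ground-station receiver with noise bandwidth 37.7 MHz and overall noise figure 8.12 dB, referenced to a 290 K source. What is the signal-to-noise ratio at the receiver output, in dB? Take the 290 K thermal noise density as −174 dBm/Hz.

33.7 dB

Noise floor: N = −174 + 10 log₁₀(B) + NF
10 log₁₀(3.77×10⁷) = 75.76 dB
N = −174 + 75.76 + 8.12 = −90.12 dBm
SNR = P_sig − N = −56.4 − (−90.12) = 33.72 dB → 33.7 dB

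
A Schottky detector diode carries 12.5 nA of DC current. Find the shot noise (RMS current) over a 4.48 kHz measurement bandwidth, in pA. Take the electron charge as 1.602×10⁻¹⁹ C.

I_n = √(2qI·B)
2qI·B = 2 × 1.602×10⁻¹⁹ × 1.25×10⁻⁸ × 4.48×10³ = 1.79×10⁻²³ A²
I_n = √(1.79×10⁻²³) = 4.24×10⁻¹² A = 4.24 pA

4.24 pA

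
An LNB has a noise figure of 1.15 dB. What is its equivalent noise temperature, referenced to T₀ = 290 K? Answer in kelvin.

87.9 K

F = 10^(1.15/10) = 1.30317
T_e = (F − 1)·T₀ = (1.30317 − 1) × 290 = 87.9 K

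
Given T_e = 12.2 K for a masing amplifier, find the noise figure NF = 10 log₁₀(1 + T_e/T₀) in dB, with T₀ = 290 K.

0.179 dB

F = 1 + T_e/T₀ = 1 + 12.2/290 = 1.04207
NF = 10 log₁₀(1.04207) = 0.179 dB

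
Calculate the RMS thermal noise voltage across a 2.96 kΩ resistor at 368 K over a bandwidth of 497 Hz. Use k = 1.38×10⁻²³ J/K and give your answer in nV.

173 nV

V_n = √(4kTRB)
4kTRB = 4 × 1.38×10⁻²³ × 368 × 2.96×10³ × 4.97×10² = 2.99×10⁻¹⁴ V²
V_n = √(2.99×10⁻¹⁴) = 1.73×10⁻⁷ V = 173 nV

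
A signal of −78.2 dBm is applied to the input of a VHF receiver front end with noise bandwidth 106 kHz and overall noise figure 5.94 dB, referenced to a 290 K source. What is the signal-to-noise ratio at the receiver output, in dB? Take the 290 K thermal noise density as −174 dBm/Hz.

39.6 dB

Noise floor: N = −174 + 10 log₁₀(B) + NF
10 log₁₀(1.06×10⁵) = 50.25 dB
N = −174 + 50.25 + 5.94 = −117.81 dBm
SNR = P_sig − N = −78.2 − (−117.81) = 39.61 dB → 39.6 dB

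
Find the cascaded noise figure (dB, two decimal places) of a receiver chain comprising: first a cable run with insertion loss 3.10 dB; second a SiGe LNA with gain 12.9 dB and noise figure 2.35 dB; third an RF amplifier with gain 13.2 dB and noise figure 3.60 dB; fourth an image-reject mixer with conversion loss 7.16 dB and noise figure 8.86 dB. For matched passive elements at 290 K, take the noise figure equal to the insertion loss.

5.65 dB

Convert to linear (a loss of L dB is a gain of −L dB): F_i = 10^(NF_i/10), G_i = 10^(G_i,dB/10)
  Stage 1: F_1 = 10^(3.10/10) = 2.042, G_1 = 10^(−3.10/10) = 0.4898
  Stage 2: F_2 = 10^(2.35/10) = 1.718, G_2 = 10^(12.9/10) = 19.50
  Stage 3: F_3 = 10^(3.60/10) = 2.291, G_3 = 10^(13.2/10) = 20.89
  Stage 4: F_4 = 10^(8.86/10) = 7.691, G_4 = 10^(−7.16/10) = 0.1923
Friis cascade:
  F = 2.042 + (1.718 − 1)/0.4898 + (2.291 − 1)/9.550 + (7.691 − 1)/199.5 = 3.676
NF = 10 log₁₀(3.676) = 5.65 dB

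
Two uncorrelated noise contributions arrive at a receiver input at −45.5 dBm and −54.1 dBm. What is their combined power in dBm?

Convert to linear, add, convert back:
P₁ = 2.82×10⁻⁸ W, P₂ = 3.89×10⁻⁹ W
P_tot = 3.21×10⁻⁸ W → 10 log₁₀(P_tot / 10⁻³) = −44.9 dBm

−44.9 dBm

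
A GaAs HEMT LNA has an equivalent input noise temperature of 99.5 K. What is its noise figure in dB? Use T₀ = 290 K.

1.28 dB

F = 1 + T_e/T₀ = 1 + 99.5/290 = 1.3431
NF = 10 log₁₀(1.3431) = 1.28 dB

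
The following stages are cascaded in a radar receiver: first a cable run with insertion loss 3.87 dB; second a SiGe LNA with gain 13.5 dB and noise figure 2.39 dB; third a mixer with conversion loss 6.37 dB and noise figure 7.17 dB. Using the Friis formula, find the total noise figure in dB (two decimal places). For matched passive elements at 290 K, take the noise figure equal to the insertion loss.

6.71 dB

Convert to linear (a loss of L dB is a gain of −L dB): F_i = 10^(NF_i/10), G_i = 10^(G_i,dB/10)
  Stage 1: F_1 = 10^(3.87/10) = 2.438, G_1 = 10^(−3.87/10) = 0.4102
  Stage 2: F_2 = 10^(2.39/10) = 1.734, G_2 = 10^(13.5/10) = 22.39
  Stage 3: F_3 = 10^(7.17/10) = 5.212, G_3 = 10^(−6.37/10) = 0.2307
Friis cascade:
  F = 2.438 + (1.734 − 1)/0.4102 + (5.212 − 1)/9.183 = 4.685
NF = 10 log₁₀(4.685) = 6.71 dB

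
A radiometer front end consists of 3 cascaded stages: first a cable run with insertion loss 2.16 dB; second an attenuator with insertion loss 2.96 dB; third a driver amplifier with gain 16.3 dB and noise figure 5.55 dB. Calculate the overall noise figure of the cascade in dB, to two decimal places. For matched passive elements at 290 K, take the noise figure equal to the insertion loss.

10.67 dB

Convert to linear (a loss of L dB is a gain of −L dB): F_i = 10^(NF_i/10), G_i = 10^(G_i,dB/10)
  Stage 1: F_1 = 10^(2.16/10) = 1.644, G_1 = 10^(−2.16/10) = 0.6081
  Stage 2: F_2 = 10^(2.96/10) = 1.977, G_2 = 10^(−2.96/10) = 0.5058
  Stage 3: F_3 = 10^(5.55/10) = 3.589, G_3 = 10^(16.3/10) = 42.66
Friis cascade:
  F = 1.644 + (1.977 − 1)/0.6081 + (3.589 − 1)/0.3076 = 11.67
NF = 10 log₁₀(11.67) = 10.67 dB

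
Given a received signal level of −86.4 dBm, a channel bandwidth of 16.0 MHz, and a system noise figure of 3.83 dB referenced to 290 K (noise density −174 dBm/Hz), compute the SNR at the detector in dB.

11.7 dB

Noise floor: N = −174 + 10 log₁₀(B) + NF
10 log₁₀(1.60×10⁷) = 72.04 dB
N = −174 + 72.04 + 3.83 = −98.13 dBm
SNR = P_sig − N = −86.4 − (−98.13) = 11.73 dB → 11.7 dB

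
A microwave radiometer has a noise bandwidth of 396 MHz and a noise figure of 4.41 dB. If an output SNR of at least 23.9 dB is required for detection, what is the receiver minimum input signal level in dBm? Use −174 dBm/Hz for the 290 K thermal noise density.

−59.7 dBm

Sensitivity = −174 + 10 log₁₀(B) + NF + SNR_min
= −174 + 85.98 + 4.41 + 23.9
= −59.71 dBm → −59.7 dBm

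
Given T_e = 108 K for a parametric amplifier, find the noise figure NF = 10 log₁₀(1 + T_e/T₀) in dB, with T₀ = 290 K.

F = 1 + T_e/T₀ = 1 + 108/290 = 1.37241
NF = 10 log₁₀(1.37241) = 1.37 dB

1.37 dB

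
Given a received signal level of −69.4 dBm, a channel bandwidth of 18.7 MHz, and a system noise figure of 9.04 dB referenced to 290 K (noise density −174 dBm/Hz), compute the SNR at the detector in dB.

22.8 dB

Noise floor: N = −174 + 10 log₁₀(B) + NF
10 log₁₀(1.87×10⁷) = 72.72 dB
N = −174 + 72.72 + 9.04 = −92.24 dBm
SNR = P_sig − N = −69.4 − (−92.24) = 22.84 dB → 22.8 dB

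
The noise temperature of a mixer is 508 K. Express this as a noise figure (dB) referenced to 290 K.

4.40 dB

F = 1 + T_e/T₀ = 1 + 508/290 = 2.75172
NF = 10 log₁₀(2.75172) = 4.40 dB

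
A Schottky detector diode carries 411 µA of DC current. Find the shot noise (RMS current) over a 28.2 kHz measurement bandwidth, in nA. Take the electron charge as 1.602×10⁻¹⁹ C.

I_n = √(2qI·B)
2qI·B = 2 × 1.602×10⁻¹⁹ × 4.11×10⁻⁴ × 2.82×10⁴ = 3.71×10⁻¹⁸ A²
I_n = √(3.71×10⁻¹⁸) = 1.93×10⁻⁹ A = 1.93 nA

1.93 nA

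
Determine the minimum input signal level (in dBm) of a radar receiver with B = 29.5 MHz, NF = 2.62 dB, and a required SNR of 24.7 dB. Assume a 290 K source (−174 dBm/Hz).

Sensitivity = −174 + 10 log₁₀(B) + NF + SNR_min
= −174 + 74.7 + 2.62 + 24.7
= −71.98 dBm → −72.0 dBm

−72.0 dBm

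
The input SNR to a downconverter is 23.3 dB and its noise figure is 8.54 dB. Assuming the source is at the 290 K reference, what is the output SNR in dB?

14.76 dB

By definition F = SNR_in/SNR_out, so in dB: SNR_out = SNR_in − NF
SNR_out = 23.3 − 8.54 = 14.76 dB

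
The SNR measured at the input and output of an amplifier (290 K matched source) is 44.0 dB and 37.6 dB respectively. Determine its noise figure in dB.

NF (dB) = SNR_in(dB) − SNR_out(dB) when the source is at T₀
NF = 44.0 − 37.6 = 6.4 dB

6.4 dB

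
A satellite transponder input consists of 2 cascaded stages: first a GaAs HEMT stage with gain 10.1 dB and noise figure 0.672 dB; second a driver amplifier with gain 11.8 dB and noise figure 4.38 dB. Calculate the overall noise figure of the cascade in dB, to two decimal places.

Convert to linear (a loss of L dB is a gain of −L dB): F_i = 10^(NF_i/10), G_i = 10^(G_i,dB/10)
  Stage 1: F_1 = 10^(0.672/10) = 1.167, G_1 = 10^(10.1/10) = 10.23
  Stage 2: F_2 = 10^(4.38/10) = 2.742, G_2 = 10^(11.8/10) = 15.14
Friis cascade:
  F = 1.167 + (2.742 − 1)/10.23 = 1.338
NF = 10 log₁₀(1.338) = 1.26 dB

1.26 dB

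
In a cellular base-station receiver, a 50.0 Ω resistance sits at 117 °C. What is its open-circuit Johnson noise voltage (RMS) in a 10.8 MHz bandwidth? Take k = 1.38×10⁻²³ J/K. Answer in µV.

T = 117 °C + 273.15 = 390.15 K
V_n = √(4kTRB)
4kTRB = 4 × 1.38×10⁻²³ × 390.15 × 5.00×10¹ × 1.08×10⁷ = 1.16×10⁻¹¹ V²
V_n = √(1.16×10⁻¹¹) = 3.41×10⁻⁶ V = 3.41 µV

3.41 µV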